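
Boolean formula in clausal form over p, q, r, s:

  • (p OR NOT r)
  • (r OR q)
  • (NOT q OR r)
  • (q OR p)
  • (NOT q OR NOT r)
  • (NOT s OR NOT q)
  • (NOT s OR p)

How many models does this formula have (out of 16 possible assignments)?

The models are:
  p=1 q=0 r=1 s=0
  p=1 q=0 r=1 s=1
Count: 2.

2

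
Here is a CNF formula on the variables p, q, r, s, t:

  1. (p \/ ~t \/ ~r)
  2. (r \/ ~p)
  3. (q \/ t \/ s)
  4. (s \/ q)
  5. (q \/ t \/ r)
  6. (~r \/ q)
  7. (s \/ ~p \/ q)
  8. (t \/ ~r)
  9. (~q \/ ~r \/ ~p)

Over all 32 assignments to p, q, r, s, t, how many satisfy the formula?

The models are:
  p=0 q=0 r=0 s=1 t=1
  p=0 q=1 r=0 s=0 t=0
  p=0 q=1 r=0 s=0 t=1
  p=0 q=1 r=0 s=1 t=0
  p=0 q=1 r=0 s=1 t=1
Count: 5.

5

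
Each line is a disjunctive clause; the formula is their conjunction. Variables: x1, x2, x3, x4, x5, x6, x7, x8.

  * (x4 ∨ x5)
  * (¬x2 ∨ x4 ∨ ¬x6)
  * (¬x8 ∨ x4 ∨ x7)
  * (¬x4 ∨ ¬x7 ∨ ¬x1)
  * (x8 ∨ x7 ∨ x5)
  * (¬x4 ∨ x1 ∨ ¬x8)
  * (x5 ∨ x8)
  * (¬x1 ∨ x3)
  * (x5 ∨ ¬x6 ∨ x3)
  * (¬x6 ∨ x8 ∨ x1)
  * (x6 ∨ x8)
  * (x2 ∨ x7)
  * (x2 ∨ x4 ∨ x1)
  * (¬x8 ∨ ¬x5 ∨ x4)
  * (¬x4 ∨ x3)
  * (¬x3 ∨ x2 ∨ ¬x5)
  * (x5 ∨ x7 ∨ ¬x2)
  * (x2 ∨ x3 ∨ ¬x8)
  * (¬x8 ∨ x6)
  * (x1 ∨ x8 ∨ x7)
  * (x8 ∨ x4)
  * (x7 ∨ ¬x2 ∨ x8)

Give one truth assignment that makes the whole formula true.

x1=True, x2=True, x3=True, x4=True, x5=True, x6=True, x7=False, x8=True

Check each clause:
  1. (x4 ∨ x5) — x4 is true.
  2. (x4 ∨ ¬x2 ∨ ¬x6) — x4 is true.
  3. (x4 ∨ x7 ∨ ¬x8) — x4 is true.
  4. (¬x4 ∨ ¬x1 ∨ ¬x7) — ¬x7 is true.
  5. (x7 ∨ x8 ∨ x5) — x8 is true.
  6. (x1 ∨ ¬x8 ∨ ¬x4) — x1 is true.
  7. (x8 ∨ x5) — x8 is true.
  8. (x3 ∨ ¬x1) — x3 is true.
  9. (x3 ∨ ¬x6 ∨ x5) — x3 is true.
  10. (x8 ∨ ¬x6 ∨ x1) — x8 is true.
  11. (x8 ∨ x6) — x8 is true.
  12. (x7 ∨ x2) — x2 is true.
  13. (x4 ∨ x2 ∨ x1) — x1 is true.
  14. (¬x8 ∨ ¬x5 ∨ x4) — x4 is true.
  15. (x3 ∨ ¬x4) — x3 is true.
  16. (¬x5 ∨ ¬x3 ∨ x2) — x2 is true.
  17. (x5 ∨ x7 ∨ ¬x2) — x5 is true.
  18. (x2 ∨ x3 ∨ ¬x8) — x2 is true.
  19. (x6 ∨ ¬x8) — x6 is true.
  20. (x8 ∨ x1 ∨ x7) — x8 is true.
  21. (x8 ∨ x4) — x8 is true.
  22. (x8 ∨ ¬x2 ∨ x7) — x8 is true.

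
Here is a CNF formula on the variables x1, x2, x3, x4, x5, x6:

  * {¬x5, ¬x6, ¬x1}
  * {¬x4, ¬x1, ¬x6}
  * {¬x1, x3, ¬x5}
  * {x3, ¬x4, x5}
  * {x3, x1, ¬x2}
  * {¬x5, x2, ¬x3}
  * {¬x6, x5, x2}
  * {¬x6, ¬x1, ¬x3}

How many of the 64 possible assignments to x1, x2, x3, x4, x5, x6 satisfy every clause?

24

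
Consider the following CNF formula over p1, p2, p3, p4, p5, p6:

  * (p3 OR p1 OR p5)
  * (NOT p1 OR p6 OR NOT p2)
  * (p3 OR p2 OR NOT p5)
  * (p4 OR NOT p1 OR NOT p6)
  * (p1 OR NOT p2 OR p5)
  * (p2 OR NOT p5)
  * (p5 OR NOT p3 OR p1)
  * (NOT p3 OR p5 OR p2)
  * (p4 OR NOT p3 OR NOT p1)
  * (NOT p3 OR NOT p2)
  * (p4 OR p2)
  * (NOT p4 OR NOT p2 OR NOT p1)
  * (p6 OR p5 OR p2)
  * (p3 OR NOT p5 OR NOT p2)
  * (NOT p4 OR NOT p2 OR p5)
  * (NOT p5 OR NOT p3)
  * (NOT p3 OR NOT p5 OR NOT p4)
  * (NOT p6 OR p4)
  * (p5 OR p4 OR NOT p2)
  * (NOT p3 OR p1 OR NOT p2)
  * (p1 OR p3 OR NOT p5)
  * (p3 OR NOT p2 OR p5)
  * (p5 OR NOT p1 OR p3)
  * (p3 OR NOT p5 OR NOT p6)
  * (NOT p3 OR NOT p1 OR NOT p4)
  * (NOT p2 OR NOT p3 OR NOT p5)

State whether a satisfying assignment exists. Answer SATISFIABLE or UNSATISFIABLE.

UNSATISFIABLE

p5 = True:
  propagation gives p2=True, p3=False; an empty clause results — contradiction.
p5 = False:
  p2 = True:
    propagation gives p1=True, p6=True, p4=True; an empty clause results — contradiction.
  p2 = False:
    propagation gives p3=False, p1=True; an empty clause results — contradiction.
Every branch closes, so no satisfying assignment exists.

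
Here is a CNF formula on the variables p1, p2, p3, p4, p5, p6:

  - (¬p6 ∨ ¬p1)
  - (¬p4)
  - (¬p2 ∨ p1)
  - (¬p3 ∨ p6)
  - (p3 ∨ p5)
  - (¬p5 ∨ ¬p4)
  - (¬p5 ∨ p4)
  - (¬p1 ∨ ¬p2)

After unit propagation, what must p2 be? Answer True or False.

False

(¬p4) is a unit clause: p4 = False.
From (¬p5 ∨ p4) and p4 = False: p5 = False.
In (p3 ∨ p5), p5 is now false; p3 must hold, so p3 = True.
From (¬p3 ∨ p6) and p3 = True: p6 = True.
From (¬p6 ∨ ¬p1) and p6 = True: p1 = False.
(¬p2 ∨ p1) with p1 = False leaves only ¬p2, so p2 = False.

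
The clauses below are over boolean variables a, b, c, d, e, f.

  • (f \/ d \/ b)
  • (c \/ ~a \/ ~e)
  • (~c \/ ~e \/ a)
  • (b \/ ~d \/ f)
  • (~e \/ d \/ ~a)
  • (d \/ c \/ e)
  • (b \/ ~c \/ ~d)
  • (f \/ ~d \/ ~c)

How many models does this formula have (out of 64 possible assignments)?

Case analysis on d and c:
  d=1, c=1: remaining (a,b,e,f) ∈ {(0,1,0,1); (1,1,0,1); (1,1,1,1)} — 3.
  d=1, c=0: 9 of the 16 assignments to (a,b,e,f) work.
  d=0, c=1: a free; 3 ways for (b,e,f) × 2^1 = 6.
  d=0, c=0: remaining (a,b,e,f) ∈ {(0,0,1,1); (0,1,1,0); (0,1,1,1)} — 3.
Total: 3 + 9 + 6 + 3 = 21.

21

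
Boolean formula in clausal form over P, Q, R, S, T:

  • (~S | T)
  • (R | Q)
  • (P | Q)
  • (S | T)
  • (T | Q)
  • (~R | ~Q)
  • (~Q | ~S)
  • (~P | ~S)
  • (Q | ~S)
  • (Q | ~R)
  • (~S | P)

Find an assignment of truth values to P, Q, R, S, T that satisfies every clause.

P=False, Q=True, R=False, S=False, T=True

Pure literal: T appears only positively; assign T = True.
Try P = False.
  then Q is forced to True.
  then R is forced to False.
  then S is forced to False.
Every clause has at least one true literal under this assignment.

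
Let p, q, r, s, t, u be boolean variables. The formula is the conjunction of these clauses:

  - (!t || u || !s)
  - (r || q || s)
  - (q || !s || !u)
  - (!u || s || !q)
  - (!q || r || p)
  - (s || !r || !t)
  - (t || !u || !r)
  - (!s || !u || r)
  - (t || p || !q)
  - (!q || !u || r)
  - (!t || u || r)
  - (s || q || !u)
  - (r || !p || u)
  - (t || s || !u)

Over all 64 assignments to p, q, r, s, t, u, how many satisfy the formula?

9

Case analysis on u and r:
  u=1, r=1: remaining (p,q,s,t) ∈ {(0,1,1,1); (1,1,1,1)} — 2.
  u=1, r=0: a clause becomes empty — 0.
  u=0, r=1: s free; 3 ways for (p,q,t) × 2^1 = 6.
  u=0, r=0: remaining (p,q,s,t) ∈ {(0,0,1,0)} — 1.
Total: 2 + 0 + 6 + 1 = 9.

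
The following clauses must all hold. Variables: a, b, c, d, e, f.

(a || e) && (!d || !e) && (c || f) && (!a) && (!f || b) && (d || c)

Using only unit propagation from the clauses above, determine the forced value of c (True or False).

True

Unit clause (!a) sets a = False.
(e || a): since a = False, the clause reduces to (e). e = True.
From (!e || !d) and e = True: d = False.
From (d || c) and d = False: c = True.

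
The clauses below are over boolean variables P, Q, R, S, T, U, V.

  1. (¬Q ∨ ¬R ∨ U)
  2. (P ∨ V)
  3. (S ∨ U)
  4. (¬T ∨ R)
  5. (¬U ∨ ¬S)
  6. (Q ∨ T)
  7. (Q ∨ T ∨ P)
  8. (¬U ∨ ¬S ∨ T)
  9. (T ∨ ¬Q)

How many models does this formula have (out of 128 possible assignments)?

9

Case analysis on T and Q:
  T=T, Q=T: remaining (P,R,S,U,V) ∈ {(F,T,F,T,T); (T,T,F,T,F); (T,T,F,T,T)} — 3.
  T=T, Q=F: 6 of the 32 assignments to (P,R,S,U,V) work.
  T=F, Q=T: a clause becomes empty — 0.
  T=F, Q=F: a clause becomes empty — 0.
Total: 3 + 6 + 0 + 0 = 9.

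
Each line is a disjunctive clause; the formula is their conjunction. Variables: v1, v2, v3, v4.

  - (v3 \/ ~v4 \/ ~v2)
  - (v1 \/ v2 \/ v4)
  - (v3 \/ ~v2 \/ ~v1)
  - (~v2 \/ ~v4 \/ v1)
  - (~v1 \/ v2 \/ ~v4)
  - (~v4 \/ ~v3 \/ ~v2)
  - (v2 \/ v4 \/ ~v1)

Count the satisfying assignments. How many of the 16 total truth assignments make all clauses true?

5

The models are:
  v1=F v2=F v3=F v4=T
  v1=F v2=F v3=T v4=T
  v1=F v2=T v3=F v4=F
  v1=F v2=T v3=T v4=F
  v1=T v2=T v3=T v4=F
Count: 5.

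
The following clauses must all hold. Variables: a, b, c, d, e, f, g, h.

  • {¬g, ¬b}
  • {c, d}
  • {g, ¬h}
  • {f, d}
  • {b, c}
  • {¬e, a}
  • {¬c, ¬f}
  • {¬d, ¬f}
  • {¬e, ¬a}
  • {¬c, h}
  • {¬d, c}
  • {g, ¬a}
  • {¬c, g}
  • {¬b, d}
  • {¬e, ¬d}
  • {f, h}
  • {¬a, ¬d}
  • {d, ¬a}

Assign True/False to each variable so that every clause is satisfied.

a=False, b=False, c=True, d=True, e=False, f=False, g=True, h=True

Check each clause:
  1. {¬b, ¬g} — ¬b is true.
  2. {d, c} — c is true.
  3. {g, ¬h} — g is true.
  4. {d, f} — d is true.
  5. {c, b} — c is true.
  6. {¬e, a} — ¬e is true.
  7. {¬c, ¬f} — ¬f is true.
  8. {¬d, ¬f} — ¬f is true.
  9. {¬e, ¬a} — ¬e is true.
  10. {¬c, h} — h is true.
  11. {¬d, c} — c is true.
  12. {¬a, g} — ¬a is true.
  13. {¬c, g} — g is true.
  14. {d, ¬b} — d is true.
  15. {¬e, ¬d} — ¬e is true.
  16. {h, f} — h is true.
  17. {¬a, ¬d} — ¬a is true.
  18. {d, ¬a} — d is true.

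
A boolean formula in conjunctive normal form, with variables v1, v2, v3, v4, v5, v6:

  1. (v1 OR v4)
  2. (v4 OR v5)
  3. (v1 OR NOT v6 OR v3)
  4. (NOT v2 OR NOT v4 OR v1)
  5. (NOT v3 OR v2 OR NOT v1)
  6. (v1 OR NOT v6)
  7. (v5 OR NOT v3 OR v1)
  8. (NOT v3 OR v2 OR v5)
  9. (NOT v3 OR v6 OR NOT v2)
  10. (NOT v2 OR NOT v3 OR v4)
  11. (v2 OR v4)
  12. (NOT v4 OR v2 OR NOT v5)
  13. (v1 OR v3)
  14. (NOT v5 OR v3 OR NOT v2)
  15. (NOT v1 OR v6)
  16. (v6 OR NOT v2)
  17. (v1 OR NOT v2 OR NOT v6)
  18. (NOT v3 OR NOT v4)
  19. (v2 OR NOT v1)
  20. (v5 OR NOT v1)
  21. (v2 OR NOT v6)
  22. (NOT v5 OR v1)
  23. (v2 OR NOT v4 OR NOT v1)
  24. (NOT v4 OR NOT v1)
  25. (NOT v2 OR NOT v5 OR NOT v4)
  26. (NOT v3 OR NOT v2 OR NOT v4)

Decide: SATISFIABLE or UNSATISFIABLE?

UNSATISFIABLE

v2 = True:
  propagation gives v6=True, v1=True, v5=True, v3=True; an empty clause results — contradiction.
v2 = False:
  propagation gives v4=True, v5=False, v3=False, v1=True; an empty clause results — contradiction.
Every branch closes, so no satisfying assignment exists.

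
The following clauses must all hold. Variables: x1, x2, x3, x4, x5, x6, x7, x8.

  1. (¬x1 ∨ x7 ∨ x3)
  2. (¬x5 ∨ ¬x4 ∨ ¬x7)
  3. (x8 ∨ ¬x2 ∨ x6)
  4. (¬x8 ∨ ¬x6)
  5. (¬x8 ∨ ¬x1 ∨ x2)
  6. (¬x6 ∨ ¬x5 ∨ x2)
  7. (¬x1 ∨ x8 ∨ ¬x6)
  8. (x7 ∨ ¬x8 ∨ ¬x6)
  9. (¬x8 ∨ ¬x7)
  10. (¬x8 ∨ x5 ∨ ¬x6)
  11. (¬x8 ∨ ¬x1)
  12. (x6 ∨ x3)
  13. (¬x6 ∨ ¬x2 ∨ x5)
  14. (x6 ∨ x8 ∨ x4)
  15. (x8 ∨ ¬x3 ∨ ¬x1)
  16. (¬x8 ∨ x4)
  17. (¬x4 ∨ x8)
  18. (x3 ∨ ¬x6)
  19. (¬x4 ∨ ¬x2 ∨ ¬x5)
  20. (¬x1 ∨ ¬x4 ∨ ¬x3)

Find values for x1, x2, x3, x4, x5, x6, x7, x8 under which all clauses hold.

x1=0, x2=0, x3=1, x4=1, x5=0, x6=0, x7=0, x8=1

Check each clause:
  1. (x3 ∨ x7 ∨ ¬x1) — x3 is true.
  2. (¬x5 ∨ ¬x4 ∨ ¬x7) — ¬x7 is true.
  3. (¬x2 ∨ x6 ∨ x8) — x8 is true.
  4. (¬x8 ∨ ¬x6) — ¬x6 is true.
  5. (¬x8 ∨ ¬x1 ∨ x2) — ¬x1 is true.
  6. (¬x6 ∨ x2 ∨ ¬x5) — ¬x6 is true.
  7. (x8 ∨ ¬x1 ∨ ¬x6) — x8 is true.
  8. (¬x6 ∨ x7 ∨ ¬x8) — ¬x6 is true.
  9. (¬x7 ∨ ¬x8) — ¬x7 is true.
  10. (¬x6 ∨ x5 ∨ ¬x8) — ¬x6 is true.
  11. (¬x8 ∨ ¬x1) — ¬x1 is true.
  12. (x3 ∨ x6) — x3 is true.
  13. (x5 ∨ ¬x2 ∨ ¬x6) — ¬x6 is true.
  14. (x6 ∨ x8 ∨ x4) — x8 is true.
  15. (¬x3 ∨ x8 ∨ ¬x1) — x8 is true.
  16. (x4 ∨ ¬x8) — x4 is true.
  17. (¬x4 ∨ x8) — x8 is true.
  18. (¬x6 ∨ x3) — ¬x6 is true.
  19. (¬x5 ∨ ¬x2 ∨ ¬x4) — ¬x5 is true.
  20. (¬x4 ∨ ¬x3 ∨ ¬x1) — ¬x1 is true.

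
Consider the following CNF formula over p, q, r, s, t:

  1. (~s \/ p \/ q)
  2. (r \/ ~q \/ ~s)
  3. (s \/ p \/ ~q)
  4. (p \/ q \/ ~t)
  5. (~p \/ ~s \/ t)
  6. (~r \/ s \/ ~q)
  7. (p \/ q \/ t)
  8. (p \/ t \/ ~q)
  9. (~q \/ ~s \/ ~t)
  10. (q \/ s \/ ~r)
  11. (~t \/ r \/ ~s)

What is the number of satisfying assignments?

The models are:
  p=1 q=0 r=0 s=0 t=0
  p=1 q=0 r=0 s=0 t=1
  p=1 q=0 r=1 s=1 t=1
  p=1 q=1 r=0 s=0 t=0
  p=1 q=1 r=0 s=0 t=1
That's 5 in total.

5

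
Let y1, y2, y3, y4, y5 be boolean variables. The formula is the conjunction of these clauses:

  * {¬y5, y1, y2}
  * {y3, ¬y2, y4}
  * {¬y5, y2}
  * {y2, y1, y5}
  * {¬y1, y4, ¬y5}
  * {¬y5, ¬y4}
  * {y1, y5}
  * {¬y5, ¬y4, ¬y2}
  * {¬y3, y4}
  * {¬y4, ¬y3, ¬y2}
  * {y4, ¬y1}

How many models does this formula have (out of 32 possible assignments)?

The models are:
  y1=1 y2=0 y3=0 y4=1 y5=0
  y1=1 y2=0 y3=1 y4=1 y5=0
  y1=1 y2=1 y3=0 y4=1 y5=0
Count: 3.

3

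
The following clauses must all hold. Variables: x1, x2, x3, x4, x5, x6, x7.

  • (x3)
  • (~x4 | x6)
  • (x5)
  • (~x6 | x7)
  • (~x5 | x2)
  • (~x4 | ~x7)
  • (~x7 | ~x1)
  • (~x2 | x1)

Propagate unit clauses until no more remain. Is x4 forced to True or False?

False

Unit clause (x3) sets x3 = True.
(x5) stands alone — x5 = True.
(x2 | ~x5) with x5 = True leaves only x2, so x2 = True.
(x1 | ~x2): since x2 = True, the clause reduces to (x1). x1 = True.
From (~x7 | ~x1) and x1 = True: x7 = False.
(x7 | ~x6): since x7 = False, the clause reduces to (~x6). x6 = False.
In (~x4 | x6), x6 is now false; ~x4 must hold, so x4 = False.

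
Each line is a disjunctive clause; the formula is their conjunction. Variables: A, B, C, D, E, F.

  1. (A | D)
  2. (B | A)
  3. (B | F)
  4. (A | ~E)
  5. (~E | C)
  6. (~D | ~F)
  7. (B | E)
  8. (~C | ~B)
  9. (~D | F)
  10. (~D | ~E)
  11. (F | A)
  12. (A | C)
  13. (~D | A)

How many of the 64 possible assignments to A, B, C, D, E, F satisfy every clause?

3

The models are:
  A=1 B=0 C=1 D=0 E=1 F=1
  A=1 B=1 C=0 D=0 E=0 F=0
  A=1 B=1 C=0 D=0 E=0 F=1
Count: 3.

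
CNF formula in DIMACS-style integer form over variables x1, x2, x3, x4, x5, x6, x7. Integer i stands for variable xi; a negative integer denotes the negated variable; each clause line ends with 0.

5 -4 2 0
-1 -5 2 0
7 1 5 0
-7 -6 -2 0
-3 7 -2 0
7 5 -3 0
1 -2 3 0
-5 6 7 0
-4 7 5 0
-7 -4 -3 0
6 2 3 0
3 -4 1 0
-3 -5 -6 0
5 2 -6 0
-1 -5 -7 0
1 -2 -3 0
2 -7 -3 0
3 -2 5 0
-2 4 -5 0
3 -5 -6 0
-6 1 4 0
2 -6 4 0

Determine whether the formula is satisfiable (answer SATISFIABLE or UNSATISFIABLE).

SATISFIABLE

Set x1 = True and propagate.
Branch on x2: take x2 = True.
The remaining clauses are satisfied by x3 = True, x4 = False, x5 = False, x6 = False, x7 = True.
Every clause has at least one true literal under this assignment.
So x1 = True, x2 = True, x3 = True, x4 = False, x5 = False, x6 = False, x7 = True is a satisfying assignment.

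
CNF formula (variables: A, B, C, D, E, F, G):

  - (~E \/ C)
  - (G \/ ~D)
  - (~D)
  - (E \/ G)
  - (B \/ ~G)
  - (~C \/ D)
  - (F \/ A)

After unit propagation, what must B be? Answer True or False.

True

(~D) is a unit clause: D = False.
(D \/ ~C): since D = False, the clause reduces to (~C). C = False.
(C \/ ~E) with C = False leaves only ~E, so E = False.
(G \/ E) with E = False leaves only G, so G = True.
(~G \/ B): since G = True, the clause reduces to (B). B = True.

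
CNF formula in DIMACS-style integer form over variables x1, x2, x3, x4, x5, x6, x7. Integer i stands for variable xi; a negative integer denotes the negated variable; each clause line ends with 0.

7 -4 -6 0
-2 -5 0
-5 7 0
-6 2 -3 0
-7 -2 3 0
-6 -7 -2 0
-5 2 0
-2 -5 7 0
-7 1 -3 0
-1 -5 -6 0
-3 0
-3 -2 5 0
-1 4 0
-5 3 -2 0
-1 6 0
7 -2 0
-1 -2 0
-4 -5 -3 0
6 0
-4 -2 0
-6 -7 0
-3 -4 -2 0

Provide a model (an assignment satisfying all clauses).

x1=F, x2=F, x3=F, x4=F, x5=F, x6=T, x7=F

Check each clause:
  1. (~x4 \/ x7 \/ ~x6) — ~x4 is true.
  2. (~x2 \/ ~x5) — ~x5 is true.
  3. (x7 \/ ~x5) — ~x5 is true.
  4. (~x3 \/ ~x6 \/ x2) — ~x3 is true.
  5. (~x7 \/ x3 \/ ~x2) — ~x7 is true.
  6. (~x2 \/ ~x6 \/ ~x7) — ~x7 is true.
  7. (~x5 \/ x2) — ~x5 is true.
  8. (~x5 \/ x7 \/ ~x2) — ~x5 is true.
  9. (~x3 \/ x1 \/ ~x7) — ~x3 is true.
  10. (~x6 \/ ~x5 \/ ~x1) — ~x5 is true.
  11. (~x3) — ~x3 is true.
  12. (~x3 \/ x5 \/ ~x2) — ~x3 is true.
  13. (~x1 \/ x4) — ~x1 is true.
  14. (~x2 \/ ~x5 \/ x3) — ~x2 is true.
  15. (~x1 \/ x6) — x6 is true.
  16. (~x2 \/ x7) — ~x2 is true.
  17. (~x1 \/ ~x2) — ~x1 is true.
  18. (~x4 \/ ~x5 \/ ~x3) — ~x5 is true.
  19. (x6) — x6 is true.
  20. (~x2 \/ ~x4) — ~x4 is true.
  21. (~x6 \/ ~x7) — ~x7 is true.
  22. (~x2 \/ ~x3 \/ ~x4) — ~x4 is true.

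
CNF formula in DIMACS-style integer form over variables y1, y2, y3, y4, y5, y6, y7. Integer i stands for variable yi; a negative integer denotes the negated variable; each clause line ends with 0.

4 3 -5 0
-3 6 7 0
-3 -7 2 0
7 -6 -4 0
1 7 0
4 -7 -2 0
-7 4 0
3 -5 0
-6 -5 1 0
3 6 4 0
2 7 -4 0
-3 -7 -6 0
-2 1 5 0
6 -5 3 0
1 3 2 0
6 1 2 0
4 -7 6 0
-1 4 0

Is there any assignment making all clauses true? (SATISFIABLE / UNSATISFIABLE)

Set y1 = True and propagate.
  then y4 is forced to True.
Try y2 = False.
  then y7 is forced to True.
  then y3 is forced to False.
  then y5 is forced to False.
y6 is now unconstrained; take y6 = False.
Every clause has at least one true literal under this assignment.
So y1 = True, y2 = False, y3 = False, y4 = True, y5 = False, y6 = False, y7 = True is a satisfying assignment.

SATISFIABLE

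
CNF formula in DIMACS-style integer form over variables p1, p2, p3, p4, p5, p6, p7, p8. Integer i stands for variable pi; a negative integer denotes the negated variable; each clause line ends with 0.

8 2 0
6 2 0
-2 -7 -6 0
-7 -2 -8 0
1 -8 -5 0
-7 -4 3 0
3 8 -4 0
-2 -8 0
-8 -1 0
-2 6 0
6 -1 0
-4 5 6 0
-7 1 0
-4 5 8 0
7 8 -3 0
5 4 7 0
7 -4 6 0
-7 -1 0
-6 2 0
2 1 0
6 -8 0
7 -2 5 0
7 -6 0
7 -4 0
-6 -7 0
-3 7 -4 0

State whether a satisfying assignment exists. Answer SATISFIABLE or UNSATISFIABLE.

UNSATISFIABLE

p7 = True:
  propagation gives p1=True; an empty clause results — contradiction.
p7 = False:
  propagation gives p6=False, p2=True; an empty clause results — contradiction.
Every branch closes, so no satisfying assignment exists.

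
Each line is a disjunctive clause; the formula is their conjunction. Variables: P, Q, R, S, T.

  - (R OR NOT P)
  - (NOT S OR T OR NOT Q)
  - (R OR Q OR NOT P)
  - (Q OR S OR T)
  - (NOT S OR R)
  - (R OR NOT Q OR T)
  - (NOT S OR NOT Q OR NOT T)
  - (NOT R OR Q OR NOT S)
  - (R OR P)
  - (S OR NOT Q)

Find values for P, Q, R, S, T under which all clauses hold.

P=True, Q=False, R=True, S=False, T=True

Try P = True.
  then R is forced to True.
Set Q = False and propagate.
  then S is forced to False.
  then T is forced to True.
Every clause has at least one true literal under this assignment.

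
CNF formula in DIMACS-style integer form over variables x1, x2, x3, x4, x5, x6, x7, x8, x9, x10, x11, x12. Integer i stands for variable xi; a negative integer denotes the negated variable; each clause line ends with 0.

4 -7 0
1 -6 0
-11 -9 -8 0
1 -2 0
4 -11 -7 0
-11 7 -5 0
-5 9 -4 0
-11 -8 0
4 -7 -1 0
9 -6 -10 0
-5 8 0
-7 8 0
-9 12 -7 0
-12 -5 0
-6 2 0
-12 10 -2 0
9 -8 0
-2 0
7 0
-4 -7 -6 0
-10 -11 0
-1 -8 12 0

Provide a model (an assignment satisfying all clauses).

Unit propagation: (¬x2) forces x2 = False.
Unit propagation: (¬x6) forces x6 = False.
Unit propagation: (x7) forces x7 = True.
The clause (x4) is unit: x4 must be True.
The clause (x8) is unit: x8 must be True.
Unit propagation: (¬x11) forces x11 = False.
Unit propagation: (x9) forces x9 = True.
The clause (x12) is unit: x12 must be True.
The clause (¬x5) is unit: x5 must be False.
x1, x3, x10 are now unconstrained; take x1 = True, x3 = True, x10 = False.
Every clause has at least one true literal under this assignment.

x1=True, x2=False, x3=True, x4=True, x5=False, x6=False, x7=True, x8=True, x9=True, x10=False, x11=False, x12=True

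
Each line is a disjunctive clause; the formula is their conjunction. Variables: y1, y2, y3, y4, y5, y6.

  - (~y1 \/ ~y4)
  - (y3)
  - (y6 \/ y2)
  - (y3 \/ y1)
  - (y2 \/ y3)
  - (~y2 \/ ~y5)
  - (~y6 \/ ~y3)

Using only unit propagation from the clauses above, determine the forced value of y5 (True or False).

False

(y3) stands alone — y3 = True.
In (~y6 \/ ~y3), ~y3 is now false; ~y6 must hold, so y6 = False.
From (y6 \/ y2) and y6 = False: y2 = True.
(~y5 \/ ~y2) with y2 = True leaves only ~y5, so y5 = False.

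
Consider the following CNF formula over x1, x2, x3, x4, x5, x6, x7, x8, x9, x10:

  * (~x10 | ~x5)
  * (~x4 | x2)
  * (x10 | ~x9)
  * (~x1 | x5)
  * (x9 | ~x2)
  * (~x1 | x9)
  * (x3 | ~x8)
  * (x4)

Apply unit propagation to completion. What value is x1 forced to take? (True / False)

Unit clause (x4) sets x4 = True.
In (x2 | ~x4), ~x4 is now false; x2 must hold, so x2 = True.
(x9 | ~x2) with x2 = True leaves only x9, so x9 = True.
(x10 | ~x9) with x9 = True leaves only x10, so x10 = True.
(~x10 | ~x5) with x10 = True leaves only ~x5, so x5 = False.
In (x5 | ~x1), x5 is now false; ~x1 must hold, so x1 = False.

False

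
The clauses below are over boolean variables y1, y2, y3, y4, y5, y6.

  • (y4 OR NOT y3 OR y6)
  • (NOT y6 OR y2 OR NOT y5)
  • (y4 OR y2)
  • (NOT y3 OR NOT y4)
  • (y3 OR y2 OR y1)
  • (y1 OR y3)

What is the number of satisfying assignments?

15

Split on y3, then y2.
  y3=T, y2=T: remaining (y1,y4,y5,y6) ∈ {(F,F,F,T); (F,F,T,T); (T,F,F,T); (T,F,T,T)} — 4.
  y3=T, y2=F: a clause becomes empty — 0.
  y3=F, y2=T: forces y1=T; y4, y5, y6 free → 2^3 = 8.
  y3=F, y2=F: remaining (y1,y4,y5,y6) ∈ {(T,T,F,F); (T,T,F,T); (T,T,T,F)} — 3.
Total: 4 + 0 + 8 + 3 = 15.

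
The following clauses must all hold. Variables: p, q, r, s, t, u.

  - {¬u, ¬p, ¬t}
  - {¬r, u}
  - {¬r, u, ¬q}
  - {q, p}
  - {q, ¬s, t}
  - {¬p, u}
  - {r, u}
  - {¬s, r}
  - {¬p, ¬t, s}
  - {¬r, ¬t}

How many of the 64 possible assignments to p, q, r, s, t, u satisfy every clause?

Split on r, then u.
  r=1, u=1: 5 of the 16 assignments to (p,q,s,t) work.
  r=1, u=0: a clause becomes empty — 0.
  r=0, u=1: remaining (p,q,s,t) ∈ {(0,1,0,0); (0,1,0,1); (1,0,0,0); (1,1,0,0)} — 4.
  r=0, u=0: a clause becomes empty — 0.
Total: 5 + 0 + 4 + 0 = 9.

9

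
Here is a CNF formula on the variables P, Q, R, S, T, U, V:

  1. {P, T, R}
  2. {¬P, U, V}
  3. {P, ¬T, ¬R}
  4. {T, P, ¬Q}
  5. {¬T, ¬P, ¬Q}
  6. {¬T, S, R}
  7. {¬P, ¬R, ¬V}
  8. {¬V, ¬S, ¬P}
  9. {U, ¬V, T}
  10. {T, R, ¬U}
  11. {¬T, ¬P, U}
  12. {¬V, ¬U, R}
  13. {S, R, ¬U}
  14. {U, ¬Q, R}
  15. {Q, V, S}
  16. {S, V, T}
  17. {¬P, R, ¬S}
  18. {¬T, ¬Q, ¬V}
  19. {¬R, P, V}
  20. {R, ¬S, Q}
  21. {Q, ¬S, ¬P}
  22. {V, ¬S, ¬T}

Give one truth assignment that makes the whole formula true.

P = 0, Q = 0, R = 1, S = 1, T = 0, U = 1, V = 1

Try P = False.
Set Q = False and propagate.
The remaining clauses are satisfied by R = True, S = True, T = False, U = True, V = True.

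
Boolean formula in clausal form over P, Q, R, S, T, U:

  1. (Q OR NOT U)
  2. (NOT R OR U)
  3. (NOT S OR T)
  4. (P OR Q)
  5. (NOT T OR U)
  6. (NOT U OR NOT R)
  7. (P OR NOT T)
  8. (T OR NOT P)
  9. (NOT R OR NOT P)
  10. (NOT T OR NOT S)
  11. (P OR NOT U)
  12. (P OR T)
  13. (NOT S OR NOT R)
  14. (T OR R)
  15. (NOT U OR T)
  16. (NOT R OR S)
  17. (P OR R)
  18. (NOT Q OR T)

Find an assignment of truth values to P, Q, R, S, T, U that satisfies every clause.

Branch on P: take P = True.
  then T is forced to True.
  then U is forced to True.
  then Q is forced to True.
  then R is forced to False.
  then S is forced to False.
Every clause has at least one true literal under this assignment.

P=True, Q=True, R=False, S=False, T=True, U=True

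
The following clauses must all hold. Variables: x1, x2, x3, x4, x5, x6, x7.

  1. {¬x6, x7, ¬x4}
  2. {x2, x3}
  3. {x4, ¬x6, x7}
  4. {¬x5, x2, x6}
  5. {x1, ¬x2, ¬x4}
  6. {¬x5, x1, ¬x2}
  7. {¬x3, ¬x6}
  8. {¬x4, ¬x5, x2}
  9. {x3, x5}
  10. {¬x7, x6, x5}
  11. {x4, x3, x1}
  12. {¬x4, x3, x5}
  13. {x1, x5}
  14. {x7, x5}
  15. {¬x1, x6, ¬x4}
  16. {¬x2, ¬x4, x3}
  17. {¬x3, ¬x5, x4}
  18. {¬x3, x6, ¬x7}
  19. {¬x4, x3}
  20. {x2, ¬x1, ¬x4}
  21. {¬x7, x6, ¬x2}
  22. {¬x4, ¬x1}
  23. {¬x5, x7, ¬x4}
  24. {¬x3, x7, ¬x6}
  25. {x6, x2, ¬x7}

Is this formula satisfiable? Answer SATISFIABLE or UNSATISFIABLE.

Try x1 = True.
  then x4 is forced to False.
Set x2 = True and propagate.
Set x3 = False and propagate.
  then x5 is forced to True.
For the remaining variables, x6 = True, x7 = True works.
Every clause has at least one true literal under this assignment.
So x1=T, x2=T, x3=F, x4=F, x5=T, x6=T, x7=T is a satisfying assignment.

SATISFIABLE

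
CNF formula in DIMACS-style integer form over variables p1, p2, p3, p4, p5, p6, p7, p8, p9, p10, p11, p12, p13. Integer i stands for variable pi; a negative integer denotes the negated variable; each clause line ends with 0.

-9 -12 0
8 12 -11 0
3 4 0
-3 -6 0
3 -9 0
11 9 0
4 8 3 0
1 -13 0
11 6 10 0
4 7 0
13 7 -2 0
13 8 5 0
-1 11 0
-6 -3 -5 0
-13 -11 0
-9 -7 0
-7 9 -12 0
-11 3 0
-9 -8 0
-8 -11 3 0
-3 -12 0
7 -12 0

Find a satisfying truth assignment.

p1=T  p2=T  p3=T  p4=F  p5=T  p6=F  p7=T  p8=T  p9=F  p10=T  p11=T  p12=F  p13=F

p10 occurs only positively in the remaining clauses — set p10 = True.
Set p1 = True and propagate.
  then p11 is forced to True.
  then p13 is forced to False.
  then p3 is forced to True.
  then p6 is forced to False.
  then p12 is forced to False.
  then p8 is forced to True.
  then p9 is forced to False.
Try p2 = True.
  then p7 is forced to True.
p4, p5 are now unconstrained; take p4 = False, p5 = True.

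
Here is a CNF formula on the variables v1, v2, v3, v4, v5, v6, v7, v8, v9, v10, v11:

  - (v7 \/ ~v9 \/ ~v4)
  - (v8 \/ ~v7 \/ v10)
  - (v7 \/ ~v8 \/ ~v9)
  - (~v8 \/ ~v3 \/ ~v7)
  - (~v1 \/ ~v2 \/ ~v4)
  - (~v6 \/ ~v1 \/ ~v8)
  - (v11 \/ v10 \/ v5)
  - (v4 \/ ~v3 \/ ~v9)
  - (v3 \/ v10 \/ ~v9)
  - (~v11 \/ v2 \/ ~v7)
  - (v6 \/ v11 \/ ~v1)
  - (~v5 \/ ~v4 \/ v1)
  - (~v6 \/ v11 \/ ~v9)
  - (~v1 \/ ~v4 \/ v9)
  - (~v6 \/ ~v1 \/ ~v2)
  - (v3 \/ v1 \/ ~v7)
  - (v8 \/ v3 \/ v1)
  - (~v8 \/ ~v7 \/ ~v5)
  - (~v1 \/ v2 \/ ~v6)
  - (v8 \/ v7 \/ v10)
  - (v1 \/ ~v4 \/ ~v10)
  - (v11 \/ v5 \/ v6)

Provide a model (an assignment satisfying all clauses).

v1=1, v2=1, v3=0, v4=0, v5=1, v6=0, v7=1, v8=0, v9=0, v10=1, v11=1

Set v1 = True and propagate.
Branch on v2: take v2 = True.
  then v4 is forced to False.
  then v6 is forced to False.
  then v11 is forced to True.
Try v3 = False.
The remaining clauses are satisfied by v5 = True, v7 = True, v8 = False, v9 = False, v10 = True.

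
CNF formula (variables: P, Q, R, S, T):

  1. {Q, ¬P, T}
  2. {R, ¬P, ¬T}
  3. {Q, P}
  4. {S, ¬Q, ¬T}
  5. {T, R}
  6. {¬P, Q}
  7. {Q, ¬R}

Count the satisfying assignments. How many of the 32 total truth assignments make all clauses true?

Split on Q, then P.
  Q=T, P=T: remaining (R,S,T) ∈ {(T,F,F); (T,T,F); (T,T,T)} — 3.
  Q=T, P=F: remaining (R,S,T) ∈ {(F,T,T); (T,F,F); (T,T,F); (T,T,T)} — 4.
  Q=F, P=T: a clause becomes empty — 0.
  Q=F, P=F: a clause becomes empty — 0.
Total: 3 + 4 + 0 + 0 = 7.

7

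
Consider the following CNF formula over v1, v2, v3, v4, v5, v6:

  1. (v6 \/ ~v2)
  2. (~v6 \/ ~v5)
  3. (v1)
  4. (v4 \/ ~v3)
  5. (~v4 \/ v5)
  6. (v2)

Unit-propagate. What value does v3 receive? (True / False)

(v1) stands alone — v1 = True.
Unit clause (v2) sets v2 = True.
In (~v2 \/ v6), ~v2 is now false; v6 must hold, so v6 = True.
(~v6 \/ ~v5): since v6 = True, the clause reduces to (~v5). v5 = False.
In (v5 \/ ~v4), v5 is now false; ~v4 must hold, so v4 = False.
(v4 \/ ~v3) with v4 = False leaves only ~v3, so v3 = False.

False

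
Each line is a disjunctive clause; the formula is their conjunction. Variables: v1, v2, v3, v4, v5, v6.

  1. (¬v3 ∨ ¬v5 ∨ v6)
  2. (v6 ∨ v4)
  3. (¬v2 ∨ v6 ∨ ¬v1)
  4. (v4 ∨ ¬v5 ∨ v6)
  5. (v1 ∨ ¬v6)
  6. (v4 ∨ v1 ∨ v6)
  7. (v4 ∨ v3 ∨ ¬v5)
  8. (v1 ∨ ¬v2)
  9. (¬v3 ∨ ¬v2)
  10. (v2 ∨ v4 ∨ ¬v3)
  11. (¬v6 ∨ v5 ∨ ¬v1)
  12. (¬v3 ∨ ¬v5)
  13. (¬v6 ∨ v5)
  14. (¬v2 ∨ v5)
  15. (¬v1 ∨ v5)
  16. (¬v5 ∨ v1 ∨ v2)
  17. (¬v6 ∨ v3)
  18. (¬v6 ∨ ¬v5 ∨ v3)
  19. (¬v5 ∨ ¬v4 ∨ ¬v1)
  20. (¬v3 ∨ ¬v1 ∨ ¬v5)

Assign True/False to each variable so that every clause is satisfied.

Try v1 = False.
  then v6 is forced to False.
  then v4 is forced to True.
  then v2 is forced to False.
  then v5 is forced to False.
v3 is now unconstrained; take v3 = False.
Every clause has at least one true literal under this assignment.

v1 = F  v2 = F  v3 = F  v4 = T  v5 = F  v6 = F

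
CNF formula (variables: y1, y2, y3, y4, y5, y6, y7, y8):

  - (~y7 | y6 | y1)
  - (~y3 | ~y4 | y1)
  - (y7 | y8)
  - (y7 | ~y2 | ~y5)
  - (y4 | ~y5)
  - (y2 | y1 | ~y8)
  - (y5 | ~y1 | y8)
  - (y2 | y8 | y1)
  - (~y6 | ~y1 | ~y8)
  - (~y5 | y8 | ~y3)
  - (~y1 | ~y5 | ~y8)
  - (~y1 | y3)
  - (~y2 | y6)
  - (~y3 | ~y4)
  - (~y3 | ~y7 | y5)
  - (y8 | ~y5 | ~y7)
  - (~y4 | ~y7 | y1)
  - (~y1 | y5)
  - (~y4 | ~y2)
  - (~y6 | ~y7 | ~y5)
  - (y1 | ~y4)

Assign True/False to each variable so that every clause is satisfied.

Try y1 = False.
  then y4 is forced to False.
  then y5 is forced to False.
Try y2 = True.
  then y6 is forced to True.
Set y3 = False and propagate.
For the remaining variables, y7 = True, y8 = True works.

y1=F  y2=T  y3=F  y4=F  y5=F  y6=T  y7=T  y8=T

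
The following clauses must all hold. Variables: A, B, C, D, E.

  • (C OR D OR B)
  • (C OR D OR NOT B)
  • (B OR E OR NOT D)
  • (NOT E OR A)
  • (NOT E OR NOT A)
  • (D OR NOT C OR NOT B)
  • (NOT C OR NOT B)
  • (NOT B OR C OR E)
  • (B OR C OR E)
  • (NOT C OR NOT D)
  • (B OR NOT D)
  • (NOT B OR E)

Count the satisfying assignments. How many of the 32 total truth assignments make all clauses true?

2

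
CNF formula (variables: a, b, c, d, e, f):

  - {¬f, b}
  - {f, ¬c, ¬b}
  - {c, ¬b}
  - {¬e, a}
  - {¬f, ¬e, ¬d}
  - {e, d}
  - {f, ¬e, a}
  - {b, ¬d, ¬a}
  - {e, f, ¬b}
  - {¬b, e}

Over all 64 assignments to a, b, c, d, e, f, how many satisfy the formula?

Satisfying assignments:
  a=0 b=0 c=0 d=1 e=0 f=0
  a=0 b=0 c=1 d=1 e=0 f=0
  a=1 b=0 c=0 d=0 e=1 f=0
  a=1 b=0 c=1 d=0 e=1 f=0
  a=1 b=1 c=1 d=0 e=1 f=1
That's 5 in total.

5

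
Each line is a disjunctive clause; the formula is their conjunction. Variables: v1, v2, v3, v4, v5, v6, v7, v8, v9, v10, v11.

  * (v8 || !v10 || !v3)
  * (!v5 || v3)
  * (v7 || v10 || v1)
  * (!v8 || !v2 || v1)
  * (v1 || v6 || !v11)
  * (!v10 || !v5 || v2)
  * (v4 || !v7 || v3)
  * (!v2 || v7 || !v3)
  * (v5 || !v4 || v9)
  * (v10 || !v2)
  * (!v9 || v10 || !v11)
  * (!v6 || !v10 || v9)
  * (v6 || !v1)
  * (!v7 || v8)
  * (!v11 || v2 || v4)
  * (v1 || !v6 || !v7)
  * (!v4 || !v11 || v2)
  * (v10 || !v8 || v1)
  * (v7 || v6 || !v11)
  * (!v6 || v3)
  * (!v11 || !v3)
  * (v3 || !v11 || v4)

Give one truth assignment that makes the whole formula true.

v1=False, v2=False, v3=True, v4=False, v5=False, v6=True, v7=False, v8=True, v9=True, v10=True, v11=False

v11 occurs only negated in the remaining clauses — set v11 = False.
Branch on v1: take v1 = False.
Try v2 = False.
Branch on v3: take v3 = True.
The remaining clauses are satisfied by v4 = False, v5 = False, v6 = True, v7 = False, v8 = True, v9 = True, v10 = True.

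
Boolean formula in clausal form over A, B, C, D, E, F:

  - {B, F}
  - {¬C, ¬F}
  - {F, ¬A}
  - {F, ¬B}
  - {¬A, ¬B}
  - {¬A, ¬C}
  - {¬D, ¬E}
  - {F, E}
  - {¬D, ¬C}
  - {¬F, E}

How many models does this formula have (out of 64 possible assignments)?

3

The models are:
  A=0 B=0 C=0 D=0 E=1 F=1
  A=0 B=1 C=0 D=0 E=1 F=1
  A=1 B=0 C=0 D=0 E=1 F=1
That's 3 in total.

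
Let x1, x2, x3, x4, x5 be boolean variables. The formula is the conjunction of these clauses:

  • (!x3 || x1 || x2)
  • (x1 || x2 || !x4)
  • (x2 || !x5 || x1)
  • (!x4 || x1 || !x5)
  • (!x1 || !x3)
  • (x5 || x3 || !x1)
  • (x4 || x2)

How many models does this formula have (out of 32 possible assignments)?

9

Case analysis on x1 and x2:
  x1=1, x2=1: remaining (x3,x4,x5) ∈ {(0,0,1); (0,1,1)} — 2.
  x1=1, x2=0: remaining (x3,x4,x5) ∈ {(0,1,1)} — 1.
  x1=0, x2=1: x3 free; 3 ways for (x4,x5) × 2^1 = 6.
  x1=0, x2=0: a clause becomes empty — 0.
Total: 2 + 1 + 6 + 0 = 9.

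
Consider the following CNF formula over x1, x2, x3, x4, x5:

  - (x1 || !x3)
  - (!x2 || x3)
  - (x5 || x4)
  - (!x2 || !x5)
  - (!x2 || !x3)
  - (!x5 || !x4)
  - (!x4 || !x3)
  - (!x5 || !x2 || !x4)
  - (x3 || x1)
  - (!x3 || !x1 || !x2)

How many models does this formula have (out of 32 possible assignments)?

Satisfying assignments:
  x1=1 x2=0 x3=0 x4=0 x5=1
  x1=1 x2=0 x3=0 x4=1 x5=0
  x1=1 x2=0 x3=1 x4=0 x5=1
That's 3 in total.

3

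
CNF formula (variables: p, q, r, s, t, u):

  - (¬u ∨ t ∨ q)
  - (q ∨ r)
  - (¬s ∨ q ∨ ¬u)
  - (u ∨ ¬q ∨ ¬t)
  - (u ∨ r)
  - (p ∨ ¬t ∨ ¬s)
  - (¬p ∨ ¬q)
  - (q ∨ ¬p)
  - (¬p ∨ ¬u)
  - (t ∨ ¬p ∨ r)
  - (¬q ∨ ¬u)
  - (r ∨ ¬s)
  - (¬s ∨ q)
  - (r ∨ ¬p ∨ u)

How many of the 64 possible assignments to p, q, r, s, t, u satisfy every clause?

Satisfying assignments:
  p=0 q=0 r=1 s=0 t=0 u=0
  p=0 q=0 r=1 s=0 t=1 u=0
  p=0 q=0 r=1 s=0 t=1 u=1
  p=0 q=1 r=1 s=0 t=0 u=0
  p=0 q=1 r=1 s=1 t=0 u=0
That's 5 in total.

5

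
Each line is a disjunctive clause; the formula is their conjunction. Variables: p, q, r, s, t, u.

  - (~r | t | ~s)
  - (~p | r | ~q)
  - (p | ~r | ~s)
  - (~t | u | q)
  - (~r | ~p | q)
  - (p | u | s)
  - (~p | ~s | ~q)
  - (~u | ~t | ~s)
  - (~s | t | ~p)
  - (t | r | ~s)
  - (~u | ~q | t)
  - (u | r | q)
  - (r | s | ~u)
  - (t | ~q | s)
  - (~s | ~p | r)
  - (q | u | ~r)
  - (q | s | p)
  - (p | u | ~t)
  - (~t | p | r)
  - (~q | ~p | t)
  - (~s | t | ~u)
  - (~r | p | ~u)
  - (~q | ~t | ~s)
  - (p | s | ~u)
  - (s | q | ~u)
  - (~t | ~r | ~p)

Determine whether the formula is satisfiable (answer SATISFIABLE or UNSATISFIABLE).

UNSATISFIABLE

s = True:
  t = True:
    propagation gives u=False, q=True; an empty clause results — contradiction.
  t = False:
    propagation gives r=False; an empty clause results — contradiction.
s = False:
  p = True:
    q = True:
      propagation gives r=True, t=True; contradiction.
    q = False:
      propagation gives r=False, u=True; contradiction.
  p = False:
    propagation gives u=True; an empty clause results — contradiction.
Every branch closes, so no satisfying assignment exists.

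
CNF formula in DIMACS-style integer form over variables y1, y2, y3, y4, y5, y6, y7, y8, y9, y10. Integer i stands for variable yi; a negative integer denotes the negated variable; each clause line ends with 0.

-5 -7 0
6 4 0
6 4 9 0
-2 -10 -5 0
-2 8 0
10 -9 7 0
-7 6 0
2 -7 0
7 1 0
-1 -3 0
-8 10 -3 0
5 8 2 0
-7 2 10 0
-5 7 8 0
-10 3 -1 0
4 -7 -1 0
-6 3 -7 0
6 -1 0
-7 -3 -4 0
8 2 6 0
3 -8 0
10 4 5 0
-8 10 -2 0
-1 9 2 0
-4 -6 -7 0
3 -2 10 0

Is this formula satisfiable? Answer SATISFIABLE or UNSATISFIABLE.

Branch on y1: take y1 = False.
  then y7 is forced to True.
  then y5 is forced to False.
  then y6 is forced to True.
  then y2 is forced to True.
  then y8 is forced to True.
  then y3 is forced to True.
  then y10 is forced to True.
  then y4 is forced to False.
y9 is now unconstrained; take y9 = True.
Every clause has at least one true literal under this assignment.
So y1=0  y2=1  y3=1  y4=0  y5=0  y6=1  y7=1  y8=1  y9=1  y10=1 is a satisfying assignment.

SATISFIABLE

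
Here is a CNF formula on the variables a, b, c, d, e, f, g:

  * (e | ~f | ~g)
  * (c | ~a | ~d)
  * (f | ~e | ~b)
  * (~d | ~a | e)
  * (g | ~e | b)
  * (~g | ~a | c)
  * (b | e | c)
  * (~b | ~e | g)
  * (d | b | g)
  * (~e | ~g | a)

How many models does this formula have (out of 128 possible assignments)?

28

Split on e, then g.
  e=1, g=1: d free; 3 ways for (a,b,c,f) × 2^1 = 6.
  e=1, g=0: a clause becomes empty — 0.
  e=0, g=1: 8 of the 32 assignments to (a,b,c,d,f) work.
  e=0, g=0: f free; 7 ways for (a,b,c,d) × 2^1 = 14.
Total: 6 + 0 + 8 + 14 = 28.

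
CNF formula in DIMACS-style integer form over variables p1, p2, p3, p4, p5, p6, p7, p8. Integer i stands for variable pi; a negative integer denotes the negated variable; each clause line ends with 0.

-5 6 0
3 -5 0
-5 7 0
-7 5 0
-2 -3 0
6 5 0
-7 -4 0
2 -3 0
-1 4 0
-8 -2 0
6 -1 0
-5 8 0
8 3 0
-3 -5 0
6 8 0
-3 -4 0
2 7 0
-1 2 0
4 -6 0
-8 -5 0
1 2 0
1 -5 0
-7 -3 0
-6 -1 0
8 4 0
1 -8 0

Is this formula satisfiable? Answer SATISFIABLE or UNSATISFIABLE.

p5 = True:
  propagation gives p6=True, p3=True; an empty clause results — contradiction.
p5 = False:
  propagation gives p7=False, p6=True, p2=True, p3=False; an empty clause results — contradiction.
Every branch closes, so no satisfying assignment exists.

UNSATISFIABLE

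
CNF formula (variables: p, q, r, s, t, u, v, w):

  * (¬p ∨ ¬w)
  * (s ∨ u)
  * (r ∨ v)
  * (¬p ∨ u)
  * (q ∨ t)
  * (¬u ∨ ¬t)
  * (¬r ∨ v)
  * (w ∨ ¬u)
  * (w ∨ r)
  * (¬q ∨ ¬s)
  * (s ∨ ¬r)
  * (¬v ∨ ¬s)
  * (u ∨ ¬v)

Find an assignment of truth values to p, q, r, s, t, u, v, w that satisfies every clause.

Pure literal: p appears only negated; assign p = False.
Set q = True and propagate.
  then s is forced to False.
  then u is forced to True.
  then t is forced to False.
  then w is forced to True.
  then r is forced to False.
  then v is forced to True.
Check each clause:
  1. (¬w ∨ ¬p) — ¬p is true.
  2. (u ∨ s) — u is true.
  3. (v ∨ r) — v is true.
  4. (u ∨ ¬p) — ¬p is true.
  5. (t ∨ q) — q is true.
  6. (¬u ∨ ¬t) — ¬t is true.
  7. (v ∨ ¬r) — ¬r is true.
  8. (w ∨ ¬u) — w is true.
  9. (w ∨ r) — w is true.
  10. (¬s ∨ ¬q) — ¬s is true.
  11. (s ∨ ¬r) — ¬r is true.
  12. (¬s ∨ ¬v) — ¬s is true.
  13. (¬v ∨ u) — u is true.

p=F, q=T, r=F, s=F, t=F, u=T, v=T, w=T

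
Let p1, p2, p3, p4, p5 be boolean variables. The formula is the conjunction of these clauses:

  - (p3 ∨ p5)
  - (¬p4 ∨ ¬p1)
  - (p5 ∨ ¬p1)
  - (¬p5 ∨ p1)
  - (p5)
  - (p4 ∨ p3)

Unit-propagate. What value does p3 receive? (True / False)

True

(p5) is a unit clause: p5 = True.
In (p1 ∨ ¬p5), ¬p5 is now false; p1 must hold, so p1 = True.
From (¬p4 ∨ ¬p1) and p1 = True: p4 = False.
(p4 ∨ p3): since p4 = False, the clause reduces to (p3). p3 = True.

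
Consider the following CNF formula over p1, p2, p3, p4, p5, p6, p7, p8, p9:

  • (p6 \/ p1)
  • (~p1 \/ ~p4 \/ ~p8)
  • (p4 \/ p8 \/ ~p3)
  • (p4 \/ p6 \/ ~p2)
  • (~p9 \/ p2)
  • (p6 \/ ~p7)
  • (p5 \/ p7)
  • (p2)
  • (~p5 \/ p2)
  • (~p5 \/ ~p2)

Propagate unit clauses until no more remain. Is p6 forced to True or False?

(p2) is a unit clause: p2 = True.
In (~p2 \/ ~p5), ~p2 is now false; ~p5 must hold, so p5 = False.
(p5 \/ p7) with p5 = False leaves only p7, so p7 = True.
(p6 \/ ~p7) with p7 = True leaves only p6, so p6 = True.

True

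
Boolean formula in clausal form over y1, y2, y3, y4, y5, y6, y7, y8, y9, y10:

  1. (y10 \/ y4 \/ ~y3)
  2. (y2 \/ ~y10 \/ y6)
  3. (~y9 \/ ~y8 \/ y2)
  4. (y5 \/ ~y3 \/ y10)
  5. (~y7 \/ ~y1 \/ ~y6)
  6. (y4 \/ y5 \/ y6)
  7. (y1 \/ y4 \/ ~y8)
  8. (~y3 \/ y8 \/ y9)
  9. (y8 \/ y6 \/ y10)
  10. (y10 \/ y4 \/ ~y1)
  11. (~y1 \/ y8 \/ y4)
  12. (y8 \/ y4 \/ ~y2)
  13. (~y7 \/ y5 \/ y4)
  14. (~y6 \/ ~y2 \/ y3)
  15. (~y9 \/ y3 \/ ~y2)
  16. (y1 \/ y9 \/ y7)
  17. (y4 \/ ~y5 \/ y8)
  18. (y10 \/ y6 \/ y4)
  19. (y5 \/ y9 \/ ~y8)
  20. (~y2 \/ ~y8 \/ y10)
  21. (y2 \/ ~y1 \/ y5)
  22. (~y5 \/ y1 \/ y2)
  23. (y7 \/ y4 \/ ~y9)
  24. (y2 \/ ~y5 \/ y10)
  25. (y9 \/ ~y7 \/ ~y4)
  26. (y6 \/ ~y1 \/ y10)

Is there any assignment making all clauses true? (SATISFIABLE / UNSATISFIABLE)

SATISFIABLE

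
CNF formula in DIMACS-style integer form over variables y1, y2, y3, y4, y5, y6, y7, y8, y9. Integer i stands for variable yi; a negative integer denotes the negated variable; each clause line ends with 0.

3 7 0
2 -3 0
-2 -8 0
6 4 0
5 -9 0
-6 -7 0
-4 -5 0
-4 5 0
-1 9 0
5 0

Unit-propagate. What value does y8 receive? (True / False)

False

(y5) is a unit clause: y5 = True.
(!y5 || !y4) with y5 = True leaves only !y4, so y4 = False.
(y6 || y4) with y4 = False leaves only y6, so y6 = True.
From (!y6 || !y7) and y6 = True: y7 = False.
(y7 || y3): since y7 = False, the clause reduces to (y3). y3 = True.
From (y2 || !y3) and y3 = True: y2 = True.
From (!y8 || !y2) and y2 = True: y8 = False.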